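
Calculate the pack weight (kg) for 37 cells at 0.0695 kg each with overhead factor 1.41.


Cell mass sum = 37 * 0.0695 = 2.5715 kg
With overhead 1.41: m_pack = 2.5715 * 1.41 = 3.626 kg

3.626 kg


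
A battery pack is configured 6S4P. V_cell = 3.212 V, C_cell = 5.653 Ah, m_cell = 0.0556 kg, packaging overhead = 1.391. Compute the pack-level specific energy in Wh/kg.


Step 1: V_pack = 6 * 3.212 = 19.272 V
Step 2: C_pack = 4 * 5.653 = 22.612 Ah
Step 3: E_pack = V_pack * C_pack = 19.272 * 22.612 = 435.78 Wh
Step 4: m_pack = 6 * 4 * 0.0556 * 1.391 = 1.8562 kg
Step 5: ED = E_pack / m_pack = 435.78 / 1.8562 = 234.8 Wh/kg

234.8 Wh/kg


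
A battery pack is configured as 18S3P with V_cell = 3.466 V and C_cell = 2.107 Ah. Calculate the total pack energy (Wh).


V_pack = 18 * 3.466 = 62.388 V
C_pack = 3 * 2.107 = 6.321 Ah
E = V_pack * C_pack = 62.388 * 6.321 = 394.4 Wh

394.4 Wh


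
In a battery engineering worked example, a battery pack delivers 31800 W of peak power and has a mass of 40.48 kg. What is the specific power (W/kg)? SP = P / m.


Specific power = 31800 W / 40.48 kg = 785.6 W/kg

785.6 W/kg


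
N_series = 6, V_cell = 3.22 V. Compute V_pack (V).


V_pack = n * V_cell = 6 * 3.22 = 19.32 V

19.32 V


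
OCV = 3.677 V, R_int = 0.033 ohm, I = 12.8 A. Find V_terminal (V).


V = OCV - I*R = 3.677 - 12.8 * 0.033 = 3.255 V

3.255 V


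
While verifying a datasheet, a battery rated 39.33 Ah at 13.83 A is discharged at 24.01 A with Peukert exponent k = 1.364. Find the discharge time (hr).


Step 1: t_rated = C / I_rated = 39.33 / 13.83 = 2.8438 hr
Step 2: ratio = 13.83 / 24.01 = 0.57601
Step 3: ratio^k = 0.57601^1.364 = 0.47122
Step 4: t = t_rated * ratio^k = 2.8438 * 0.47122 = 1.340 hr

1.340 hr


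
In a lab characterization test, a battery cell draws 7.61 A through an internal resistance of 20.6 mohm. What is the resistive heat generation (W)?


Convert: R = 20.6 mohm = 0.0206 ohm
Q = I^2 * R = 7.61^2 * 0.0206 = 1.193 W

1.193 W


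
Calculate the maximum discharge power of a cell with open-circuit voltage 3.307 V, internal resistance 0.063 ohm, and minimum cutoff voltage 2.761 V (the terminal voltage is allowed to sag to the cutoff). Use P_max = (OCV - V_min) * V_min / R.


P_max = (OCV - V_min) * V_min / R = (3.307 - 2.761) * 2.761 / 0.063 = 0.546 * 2.761 / 0.063 = 23.93 W

23.93 W


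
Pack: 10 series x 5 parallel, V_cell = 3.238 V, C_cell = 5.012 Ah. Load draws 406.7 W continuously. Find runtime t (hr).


Step 1: E_pack = Ns * V_cell * Np * C_cell = 10 * 3.238 * 5 * 5.012 = 811.44 Wh
Step 2: t = E_pack / P = 811.44 / 406.7 = 1.995 hr

1.995 hr


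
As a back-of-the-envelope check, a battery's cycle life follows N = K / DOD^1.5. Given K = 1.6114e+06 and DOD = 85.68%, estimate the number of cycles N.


DOD^1.5 = 793.08
N = K / DOD^1.5 = 1.6114e+06 / 793.08 = 2032

2032 cycles


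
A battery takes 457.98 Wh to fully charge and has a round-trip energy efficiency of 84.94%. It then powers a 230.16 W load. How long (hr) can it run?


Step 1: E_discharge = eta/100 * E_charge = 84.94/100 * 457.98 = 389.01 Wh
Step 2: t = E_discharge / P = 389.01 / 230.16 = 1.690 hr

1.690 hr


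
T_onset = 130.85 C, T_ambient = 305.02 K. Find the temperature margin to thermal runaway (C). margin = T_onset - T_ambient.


Convert: T_ambient = 305.02 K = 31.87 C
margin = 130.85 - 31.87 = 98.98 C

98.98 C


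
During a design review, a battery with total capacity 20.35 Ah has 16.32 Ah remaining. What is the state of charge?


SOC = (remaining / total) * 100 = (16.32 / 20.35) * 100 = 80.20%

80.20%


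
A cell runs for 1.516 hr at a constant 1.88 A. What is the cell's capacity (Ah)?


C = I * t = 1.88 * 1.516 = 2.850 Ah

2.850 Ah


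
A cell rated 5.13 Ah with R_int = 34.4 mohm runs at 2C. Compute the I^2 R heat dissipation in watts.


Convert: R = 34.4 mohm = 0.0344 ohm
Step 1: I = C_rate * capacity = 2 * 5.13 = 10.26 A
Step 2: Q = I^2 * R = 10.26^2 * 0.0344 = 105.27 * 0.0344 = 3.621 W

3.621 W


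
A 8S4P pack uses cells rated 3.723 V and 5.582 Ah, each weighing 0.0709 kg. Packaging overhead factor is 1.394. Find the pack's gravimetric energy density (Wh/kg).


Step 1: V_pack = 8 * 3.723 = 29.784 V
Step 2: C_pack = 4 * 5.582 = 22.328 Ah
Step 3: E_pack = V_pack * C_pack = 29.784 * 22.328 = 665.02 Wh
Step 4: m_pack = 8 * 4 * 0.0709 * 1.394 = 3.1627 kg
Step 5: ED = E_pack / m_pack = 665.02 / 3.1627 = 210.3 Wh/kg

210.3 Wh/kg


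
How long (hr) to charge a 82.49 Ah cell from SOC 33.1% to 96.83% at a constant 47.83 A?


Step 1: dSOC = 96.83% - 33.1% = 63.73%
Step 2: delta_Ah = 82.49 * 63.73 / 100 = 52.571 Ah
Step 3: t = 52.571 / 47.83 = 1.099 hr

1.099 hr


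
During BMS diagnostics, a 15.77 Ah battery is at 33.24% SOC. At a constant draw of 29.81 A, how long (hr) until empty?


Step 1: remaining = SOC/100 * C_total = 33.24/100 * 15.77 = 5.2419 Ah
Step 2: t = remaining / I = 5.2419 / 29.81 = 0.1758 hr

0.1758 hr


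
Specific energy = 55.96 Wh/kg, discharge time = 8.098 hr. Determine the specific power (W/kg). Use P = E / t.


Specific power = 55.96 Wh/kg / 8.098 hr = 6.910 W/kg

6.910 W/kg


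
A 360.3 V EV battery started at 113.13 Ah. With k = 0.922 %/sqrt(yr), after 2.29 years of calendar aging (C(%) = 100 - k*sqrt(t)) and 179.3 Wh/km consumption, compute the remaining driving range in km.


Step 1: capacity retention = 100 - 0.922 * sqrt(2.29) = 100 - 0.922 * 1.5133 = 98.605%
Step 2: C_now = 113.13 * 98.605/100 = 111.55 Ah
Step 3: E_pack = V * C_now = 360.3 * 111.55 = 40191 Wh
Step 4: range = E_pack / consumption = 40191 / 179.3 = 224.2 km

224.2 km


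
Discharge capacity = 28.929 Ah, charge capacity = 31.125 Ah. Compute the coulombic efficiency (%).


Coulombic efficiency = 28.929/31.125 * 100% = 92.94%

92.94%


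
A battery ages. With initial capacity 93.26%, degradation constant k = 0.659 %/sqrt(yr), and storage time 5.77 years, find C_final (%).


Step 1: sqrt(5.77 yr) = 2.4021
Step 2: drop = 0.659 * 2.4021 = 1.583
Step 3: C_final = 93.26 - 1.583 = 91.68%

91.68%


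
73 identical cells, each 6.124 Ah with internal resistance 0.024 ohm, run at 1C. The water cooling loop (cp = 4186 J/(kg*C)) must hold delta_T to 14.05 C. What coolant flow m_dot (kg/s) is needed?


Step 1: I = 1 * 6.124 = 6.124 A
Step 2: Q_cell = I^2 * R = 6.124^2 * 0.024 = 0.90008 W
Step 3: Q_total = 73 * 0.90008 = 65.706 W
Step 4: m_dot = Q_total / (cp * dT) = 65.706 / (4186 * 14.05) = 0.001117 kg/s

0.001117 kg/s


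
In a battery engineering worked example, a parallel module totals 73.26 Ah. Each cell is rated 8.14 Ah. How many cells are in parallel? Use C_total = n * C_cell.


n = C_total / C_cell = 73.26 / 8.14 = 9

9


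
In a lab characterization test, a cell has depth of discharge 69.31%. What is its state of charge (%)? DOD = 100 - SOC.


SOC = 100 - DOD = 100 - 69.31 = 30.69%

30.69%


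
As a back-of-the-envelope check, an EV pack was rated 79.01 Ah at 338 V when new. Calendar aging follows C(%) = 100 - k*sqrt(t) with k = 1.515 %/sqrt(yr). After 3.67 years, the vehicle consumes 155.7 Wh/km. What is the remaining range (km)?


Step 1: capacity retention = 100 - 1.515 * sqrt(3.67) = 100 - 1.515 * 1.9157 = 97.098%
Step 2: C_now = 79.01 * 97.098/100 = 76.717 Ah
Step 3: E_pack = V * C_now = 338 * 76.717 = 25930 Wh
Step 4: range = E_pack / consumption = 25930 / 155.7 = 166.5 km

166.5 km


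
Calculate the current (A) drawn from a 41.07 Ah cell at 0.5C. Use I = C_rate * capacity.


At 0.5C: I = 0.5 * 41.07 Ah = 20.535 A

20.535 A


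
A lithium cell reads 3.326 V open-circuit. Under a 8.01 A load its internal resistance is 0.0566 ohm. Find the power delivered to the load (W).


Step 1: V_terminal = OCV - I*R = 3.326 - 8.01 * 0.0566 = 2.8726 V
Step 2: P_out = V_terminal * I = 2.8726 * 8.01 = 23.01 W

23.01 W


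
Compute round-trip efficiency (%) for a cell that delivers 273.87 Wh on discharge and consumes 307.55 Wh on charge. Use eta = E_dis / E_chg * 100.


eta_e = E_dis / E_chg * 100 = 273.87 / 307.55 * 100 = 89.05%

89.05%


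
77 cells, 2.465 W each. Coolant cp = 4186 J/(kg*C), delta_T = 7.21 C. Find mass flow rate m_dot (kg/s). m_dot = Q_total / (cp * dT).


Step 1: Total heat Q = 77 * 2.465 W = 189.81 W
Step 2: denom = cp * dT = 4186 * 7.21 = 30181
Step 3: m_dot = 189.81 / 30181 = 0.006289 kg/s

0.006289 kg/s


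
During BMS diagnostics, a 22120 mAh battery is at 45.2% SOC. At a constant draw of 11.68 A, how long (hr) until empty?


Convert: C_total = 22120 mAh = 22.12 Ah
Step 1: remaining = SOC/100 * C_total = 45.2/100 * 22.12 = 9.9982 Ah
Step 2: t = remaining / I = 9.9982 / 11.68 = 0.8560 hr

0.8560 hr


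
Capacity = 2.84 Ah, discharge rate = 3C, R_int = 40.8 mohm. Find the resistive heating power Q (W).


Convert: R = 40.8 mohm = 0.0408 ohm
Step 1: I = C_rate * capacity = 3 * 2.84 = 8.52 A
Step 2: Q = I^2 * R = 8.52^2 * 0.0408 = 72.59 * 0.0408 = 2.962 W

2.962 W


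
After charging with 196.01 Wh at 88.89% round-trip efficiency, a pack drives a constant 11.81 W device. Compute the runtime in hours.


Step 1: E_discharge = eta/100 * E_charge = 88.89/100 * 196.01 = 174.23 Wh
Step 2: t = E_discharge / P = 174.23 / 11.81 = 14.75 hr

14.75 hr


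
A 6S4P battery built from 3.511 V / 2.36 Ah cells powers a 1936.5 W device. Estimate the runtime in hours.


Step 1: E_pack = Ns * V_cell * Np * C_cell = 6 * 3.511 * 4 * 2.36 = 198.86 Wh
Step 2: t = E_pack / P = 198.86 / 1936.5 = 0.1027 hr

0.1027 hr


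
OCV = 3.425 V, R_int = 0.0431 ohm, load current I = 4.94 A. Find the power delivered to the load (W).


Step 1: V_terminal = OCV - I*R = 3.425 - 4.94 * 0.0431 = 3.2121 V
Step 2: P_out = V_terminal * I = 3.2121 * 4.94 = 15.87 W

15.87 W


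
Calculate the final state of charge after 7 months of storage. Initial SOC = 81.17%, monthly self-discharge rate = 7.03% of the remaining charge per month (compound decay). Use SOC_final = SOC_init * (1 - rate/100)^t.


decay = (1 - 7.03/100)^7 = 0.60034
SOC_final = 81.17 * 0.60034 = 48.73%

48.73%


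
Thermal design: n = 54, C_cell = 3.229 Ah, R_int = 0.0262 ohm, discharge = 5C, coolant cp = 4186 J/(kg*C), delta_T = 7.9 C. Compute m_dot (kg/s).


Step 1: I = 5 * 3.229 = 16.145 A
Step 2: Q_cell = I^2 * R = 16.145^2 * 0.0262 = 6.8293 W
Step 3: Q_total = 54 * 6.8293 = 368.78 W
Step 4: m_dot = Q_total / (cp * dT) = 368.78 / (4186 * 7.9) = 0.01115 kg/s

0.01115 kg/s


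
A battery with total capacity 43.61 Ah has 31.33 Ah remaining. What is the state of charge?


SOC% = 31.33 / 43.61 * 100 = 71.84%

71.84%


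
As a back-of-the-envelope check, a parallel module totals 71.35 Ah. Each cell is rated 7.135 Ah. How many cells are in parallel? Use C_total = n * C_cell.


n = C_total / C_cell = 71.35 / 7.135 = 10

10


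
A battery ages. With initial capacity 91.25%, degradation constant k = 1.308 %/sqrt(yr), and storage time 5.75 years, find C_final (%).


Step 1: sqrt(5.75 yr) = 2.3979
Step 2: drop = 1.308 * 2.3979 = 3.1365
Step 3: C_final = 91.25 - 3.1365 = 88.11%

88.11%


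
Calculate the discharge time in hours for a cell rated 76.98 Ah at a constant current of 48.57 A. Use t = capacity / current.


t = capacity / current = 76.98 / 48.57 = 1.585 hr

1.585 hr


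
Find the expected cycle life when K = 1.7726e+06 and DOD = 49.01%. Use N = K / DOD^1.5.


Step 1: DOD^1.5 = 49.01^1.5 = 343.11
Step 2: N = 1.7726e+06 / 343.11 = 5166 cycles

5166 cycles


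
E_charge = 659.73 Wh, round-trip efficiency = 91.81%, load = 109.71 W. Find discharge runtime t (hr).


Step 1: E_discharge = eta/100 * E_charge = 91.81/100 * 659.73 = 605.7 Wh
Step 2: t = E_discharge / P = 605.7 / 109.71 = 5.521 hr

5.521 hr


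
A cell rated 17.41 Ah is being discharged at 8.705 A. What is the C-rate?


Rearranging: C_rate = 8.705 / 17.41 = 0.5C

0.5C


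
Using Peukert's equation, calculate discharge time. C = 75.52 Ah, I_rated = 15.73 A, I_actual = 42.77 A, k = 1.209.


t_rated = C / I_rated = 75.52 / 15.73 = 4.801 hr
(I_rated/I)^k = (0.36778)^1.209 = 0.2984
t = t_rated * (I_rated/I)^k = 4.801 * 0.2984 = 1.433 hr

1.433 hr


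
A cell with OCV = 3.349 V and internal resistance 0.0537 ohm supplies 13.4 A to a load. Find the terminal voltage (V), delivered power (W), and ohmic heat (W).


Step 1: V_terminal = OCV - I*R = 3.349 - 13.4 * 0.0537 = 2.6294 V
Step 2: P_out = V_terminal * I = 2.6294 * 13.4 = 35.23 W
Step 3: Q = I^2 * R = 13.4^2 * 0.0537 = 9.642 W

V=2.6294 V, P=35.23 W, Q=9.642 W


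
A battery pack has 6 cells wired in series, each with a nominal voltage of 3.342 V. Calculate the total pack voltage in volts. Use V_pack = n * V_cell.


With 6 cells in series at 3.342 V each, V_pack = 20.052 V

20.052 V


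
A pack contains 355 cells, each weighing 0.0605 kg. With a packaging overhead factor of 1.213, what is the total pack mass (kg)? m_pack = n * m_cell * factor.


m_pack = n * m_cell * overhead = 355 * 0.0605 * 1.213 = 26.05 kg

26.05 kg


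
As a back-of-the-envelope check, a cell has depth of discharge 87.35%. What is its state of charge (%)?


SOC = 100 - DOD = 100 - 87.35 = 12.65%

12.65%


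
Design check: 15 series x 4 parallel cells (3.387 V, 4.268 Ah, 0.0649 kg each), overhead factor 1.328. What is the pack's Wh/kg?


Step 1: V_pack = 15 * 3.387 = 50.805 V
Step 2: C_pack = 4 * 4.268 = 17.072 Ah
Step 3: E_pack = V_pack * C_pack = 50.805 * 17.072 = 867.34 Wh
Step 4: m_pack = 15 * 4 * 0.0649 * 1.328 = 5.1712 kg
Step 5: ED = E_pack / m_pack = 867.34 / 5.1712 = 167.7 Wh/kg

167.7 Wh/kg


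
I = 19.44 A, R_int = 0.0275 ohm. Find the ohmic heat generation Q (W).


I^2 = 377.91
Q = 377.91 * 0.0275 = 10.39 W

10.39 W


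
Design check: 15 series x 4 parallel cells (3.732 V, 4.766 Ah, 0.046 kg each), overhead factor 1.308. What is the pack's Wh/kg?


Step 1: V_pack = 15 * 3.732 = 55.98 V
Step 2: C_pack = 4 * 4.766 = 19.064 Ah
Step 3: E_pack = V_pack * C_pack = 55.98 * 19.064 = 1067.2 Wh
Step 4: m_pack = 15 * 4 * 0.046 * 1.308 = 3.6101 kg
Step 5: ED = E_pack / m_pack = 1067.2 / 3.6101 = 295.6 Wh/kg

295.6 Wh/kg


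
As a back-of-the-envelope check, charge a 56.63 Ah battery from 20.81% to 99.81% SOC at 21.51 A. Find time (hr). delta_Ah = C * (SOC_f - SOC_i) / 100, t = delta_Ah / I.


Step 1: dSOC = 99.81% - 20.81% = 79%
Step 2: delta_Ah = 56.63 * 79 / 100 = 44.738 Ah
Step 3: t = 44.738 / 21.51 = 2.080 hr

2.080 hr


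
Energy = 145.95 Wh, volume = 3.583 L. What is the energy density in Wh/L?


Volumetric ED = 145.95 Wh / 3.583 L = 40.73 Wh/L

40.73 Wh/L


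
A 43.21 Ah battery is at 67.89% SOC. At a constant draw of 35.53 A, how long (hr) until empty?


Step 1: remaining = SOC/100 * C_total = 67.89/100 * 43.21 = 29.335 Ah
Step 2: t = remaining / I = 29.335 / 35.53 = 0.8256 hr

0.8256 hr


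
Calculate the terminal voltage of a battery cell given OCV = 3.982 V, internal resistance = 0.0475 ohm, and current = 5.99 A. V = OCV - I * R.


V = OCV - I*R = 3.982 - 5.99 * 0.0475 = 3.697 V

3.697 V


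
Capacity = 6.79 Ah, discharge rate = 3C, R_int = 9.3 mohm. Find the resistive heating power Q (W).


Convert: R = 9.3 mohm = 0.0093 ohm
Step 1: I = C_rate * capacity = 3 * 6.79 = 20.37 A
Step 2: Q = I^2 * R = 20.37^2 * 0.0093 = 414.94 * 0.0093 = 3.859 W

3.859 W


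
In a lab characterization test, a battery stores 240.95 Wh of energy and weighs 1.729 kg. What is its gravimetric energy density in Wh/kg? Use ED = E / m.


ED = E / m = 240.95 / 1.729 = 139.4 Wh/kg

139.4 Wh/kg


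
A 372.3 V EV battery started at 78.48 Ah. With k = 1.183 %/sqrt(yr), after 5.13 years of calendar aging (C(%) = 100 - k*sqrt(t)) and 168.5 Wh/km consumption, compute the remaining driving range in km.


Step 1: capacity retention = 100 - 1.183 * sqrt(5.13) = 100 - 1.183 * 2.265 = 97.321%
Step 2: C_now = 78.48 * 97.321/100 = 76.378 Ah
Step 3: E_pack = V * C_now = 372.3 * 76.378 = 28436 Wh
Step 4: range = E_pack / consumption = 28436 / 168.5 = 168.8 km

168.8 km


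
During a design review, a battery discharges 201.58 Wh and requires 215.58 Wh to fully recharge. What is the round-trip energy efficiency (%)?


Round-trip efficiency = 201.58/215.58 * 100% = 93.51%

93.51%


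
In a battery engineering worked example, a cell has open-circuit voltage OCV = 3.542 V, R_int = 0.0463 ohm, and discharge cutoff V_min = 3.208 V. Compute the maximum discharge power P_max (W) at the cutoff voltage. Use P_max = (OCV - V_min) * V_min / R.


dV = OCV - V_min = 0.334 V (so I_max = dV / R)
P_max = dV * V_min / R = 0.334 * 3.208 / 0.0463 = 23.14 W

23.14 W


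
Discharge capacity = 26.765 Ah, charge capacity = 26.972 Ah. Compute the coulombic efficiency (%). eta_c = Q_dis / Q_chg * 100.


Coulombic efficiency = 26.765/26.972 * 100% = 99.23%

99.23%


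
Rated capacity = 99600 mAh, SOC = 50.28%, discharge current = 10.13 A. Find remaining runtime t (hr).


Convert: C_total = 99600 mAh = 99.6 Ah
Step 1: remaining = SOC/100 * C_total = 50.28/100 * 99.6 = 50.079 Ah
Step 2: t = remaining / I = 50.079 / 10.13 = 4.944 hr

4.944 hr


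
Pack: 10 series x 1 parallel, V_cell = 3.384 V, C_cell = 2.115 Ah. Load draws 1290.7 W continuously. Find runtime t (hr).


Step 1: E_pack = Ns * V_cell * Np * C_cell = 10 * 3.384 * 1 * 2.115 = 71.572 Wh
Step 2: t = E_pack / P = 71.572 / 1290.7 = 0.05545 hr

0.05545 hr


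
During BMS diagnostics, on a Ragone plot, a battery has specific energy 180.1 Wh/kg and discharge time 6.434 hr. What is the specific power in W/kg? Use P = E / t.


P_specific = E / t = 180.1 / 6.434 = 27.99 W/kg

27.99 W/kg


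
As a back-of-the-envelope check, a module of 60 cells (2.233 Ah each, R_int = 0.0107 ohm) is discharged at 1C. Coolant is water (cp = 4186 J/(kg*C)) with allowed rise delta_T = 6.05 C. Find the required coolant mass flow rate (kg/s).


Step 1: I = 1 * 2.233 = 2.233 A
Step 2: Q_cell = I^2 * R = 2.233^2 * 0.0107 = 0.053353 W
Step 3: Q_total = 60 * 0.053353 = 3.2012 W
Step 4: m_dot = Q_total / (cp * dT) = 3.2012 / (4186 * 6.05) = 1.264e-04 kg/s

1.264e-04 kg/s


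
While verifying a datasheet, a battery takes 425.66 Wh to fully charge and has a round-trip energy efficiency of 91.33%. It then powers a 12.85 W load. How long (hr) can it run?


Step 1: E_discharge = eta/100 * E_charge = 91.33/100 * 425.66 = 388.76 Wh
Step 2: t = E_discharge / P = 388.76 / 12.85 = 30.25 hr

30.25 hr


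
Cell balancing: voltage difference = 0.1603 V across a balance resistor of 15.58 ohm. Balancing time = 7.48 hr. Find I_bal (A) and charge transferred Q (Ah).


First, Ohm's law: I_bal = 0.1603 V / 15.58 ohm = 0.010289 A
Then Q = I * t = 0.010289 A * 7.48 hr = 0.07696 Ah

I=0.010289 A, Q=0.07696 Ah


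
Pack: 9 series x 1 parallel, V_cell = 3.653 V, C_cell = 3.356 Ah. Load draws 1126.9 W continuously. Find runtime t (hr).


Step 1: E_pack = Ns * V_cell * Np * C_cell = 9 * 3.653 * 1 * 3.356 = 110.34 Wh
Step 2: t = E_pack / P = 110.34 / 1126.9 = 0.09791 hr

0.09791 hr


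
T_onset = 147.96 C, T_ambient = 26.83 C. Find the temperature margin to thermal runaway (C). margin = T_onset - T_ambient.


margin = T_onset - T_ambient = 147.96 - 26.83 = 121.13 C

121.13 C


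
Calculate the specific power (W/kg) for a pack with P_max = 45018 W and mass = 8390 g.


Convert: m = 8390 g = 8.39 kg
Specific power = 45018 W / 8.39 kg = 5366 W/kg

5366 W/kg


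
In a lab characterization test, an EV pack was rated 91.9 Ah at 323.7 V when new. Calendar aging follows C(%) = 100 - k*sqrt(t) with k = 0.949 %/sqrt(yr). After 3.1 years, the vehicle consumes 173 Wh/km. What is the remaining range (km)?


Step 1: capacity retention = 100 - 0.949 * sqrt(3.1) = 100 - 0.949 * 1.7607 = 98.329%
Step 2: C_now = 91.9 * 98.329/100 = 90.364 Ah
Step 3: E_pack = V * C_now = 323.7 * 90.364 = 29251 Wh
Step 4: range = E_pack / consumption = 29251 / 173 = 169.1 km

169.1 km


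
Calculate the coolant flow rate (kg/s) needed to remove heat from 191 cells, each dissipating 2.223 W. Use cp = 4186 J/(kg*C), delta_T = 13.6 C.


Q_total = 191 * 2.223 = 424.59 W
m_dot = Q_total / (cp * dT) = 424.59 / (4186 * 13.6) = 0.007458 kg/s

0.007458 kg/s


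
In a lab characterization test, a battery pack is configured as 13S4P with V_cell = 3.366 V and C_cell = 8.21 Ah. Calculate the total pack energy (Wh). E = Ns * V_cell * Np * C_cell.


V_pack = 13 * 3.366 = 43.758 V
C_pack = 4 * 8.21 = 32.84 Ah
E = V_pack * C_pack = 43.758 * 32.84 = 1437 Wh

1437 Wh


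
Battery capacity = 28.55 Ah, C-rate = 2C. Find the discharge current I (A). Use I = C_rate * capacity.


I = C_rate * capacity = 2 * 28.55 = 57.1 A

57.1 A


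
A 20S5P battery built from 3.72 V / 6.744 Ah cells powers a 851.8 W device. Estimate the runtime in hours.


Step 1: E_pack = Ns * V_cell * Np * C_cell = 20 * 3.72 * 5 * 6.744 = 2508.8 Wh
Step 2: t = E_pack / P = 2508.8 / 851.8 = 2.945 hr

2.945 hr


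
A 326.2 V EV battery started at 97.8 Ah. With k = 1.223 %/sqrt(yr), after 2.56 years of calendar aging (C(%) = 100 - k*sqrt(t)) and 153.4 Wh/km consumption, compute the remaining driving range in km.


Step 1: capacity retention = 100 - 1.223 * sqrt(2.56) = 100 - 1.223 * 1.6 = 98.043%
Step 2: C_now = 97.8 * 98.043/100 = 95.886 Ah
Step 3: E_pack = V * C_now = 326.2 * 95.886 = 31278 Wh
Step 4: range = E_pack / consumption = 31278 / 153.4 = 203.9 km

203.9 km


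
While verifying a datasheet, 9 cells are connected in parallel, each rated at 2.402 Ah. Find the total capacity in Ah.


C_total = 9 * 2.402 = 21.618 Ah

21.618 Ah


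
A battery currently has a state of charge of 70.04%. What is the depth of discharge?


DOD = 100 - SOC = 100 - 70.04 = 29.96%

29.96%


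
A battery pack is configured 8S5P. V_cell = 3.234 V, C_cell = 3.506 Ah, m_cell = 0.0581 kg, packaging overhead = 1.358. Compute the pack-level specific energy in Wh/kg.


Step 1: V_pack = 8 * 3.234 = 25.872 V
Step 2: C_pack = 5 * 3.506 = 17.53 Ah
Step 3: E_pack = V_pack * C_pack = 25.872 * 17.53 = 453.54 Wh
Step 4: m_pack = 8 * 5 * 0.0581 * 1.358 = 3.156 kg
Step 5: ED = E_pack / m_pack = 453.54 / 3.156 = 143.7 Wh/kg

143.7 Wh/kg


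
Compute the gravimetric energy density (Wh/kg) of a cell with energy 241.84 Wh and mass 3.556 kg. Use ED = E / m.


ED = E / m = 241.84 / 3.556 = 68.01 Wh/kg

68.01 Wh/kg


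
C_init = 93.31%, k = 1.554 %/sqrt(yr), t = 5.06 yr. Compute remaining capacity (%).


sqrt(t) = sqrt(5.06) = 2.2494
C_final = 93.31 - 1.554 * 2.2494 = 89.81%

89.81%


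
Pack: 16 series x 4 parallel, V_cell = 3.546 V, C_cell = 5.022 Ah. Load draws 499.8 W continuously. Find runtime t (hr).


Step 1: E_pack = Ns * V_cell * Np * C_cell = 16 * 3.546 * 4 * 5.022 = 1139.7 Wh
Step 2: t = E_pack / P = 1139.7 / 499.8 = 2.280 hr

2.280 hr


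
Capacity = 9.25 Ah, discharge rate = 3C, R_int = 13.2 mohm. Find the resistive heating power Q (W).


Convert: R = 13.2 mohm = 0.0132 ohm
Step 1: I = C_rate * capacity = 3 * 9.25 = 27.75 A
Step 2: Q = I^2 * R = 27.75^2 * 0.0132 = 770.06 * 0.0132 = 10.16 W

10.16 W


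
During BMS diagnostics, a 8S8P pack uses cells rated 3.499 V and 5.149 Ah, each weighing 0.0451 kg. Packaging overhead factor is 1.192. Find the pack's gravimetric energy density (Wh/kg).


Step 1: V_pack = 8 * 3.499 = 27.992 V
Step 2: C_pack = 8 * 5.149 = 41.192 Ah
Step 3: E_pack = V_pack * C_pack = 27.992 * 41.192 = 1153 Wh
Step 4: m_pack = 8 * 8 * 0.0451 * 1.192 = 3.4406 kg
Step 5: ED = E_pack / m_pack = 1153 / 3.4406 = 335.1 Wh/kg

335.1 Wh/kg


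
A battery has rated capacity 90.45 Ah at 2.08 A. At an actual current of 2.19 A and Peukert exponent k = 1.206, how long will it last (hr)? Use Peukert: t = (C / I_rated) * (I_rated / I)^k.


t_rated = C / I_rated = 90.45 / 2.08 = 43.486 hr
(I_rated/I)^k = (0.94977)^1.206 = 0.93974
t = t_rated * (I_rated/I)^k = 43.486 * 0.93974 = 40.87 hr

40.87 hr


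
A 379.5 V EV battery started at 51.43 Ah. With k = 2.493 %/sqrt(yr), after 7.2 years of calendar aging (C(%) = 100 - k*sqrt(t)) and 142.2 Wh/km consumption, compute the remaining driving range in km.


Step 1: capacity retention = 100 - 2.493 * sqrt(7.2) = 100 - 2.493 * 2.6833 = 93.311%
Step 2: C_now = 51.43 * 93.311/100 = 47.99 Ah
Step 3: E_pack = V * C_now = 379.5 * 47.99 = 18212 Wh
Step 4: range = E_pack / consumption = 18212 / 142.2 = 128.1 km

128.1 km


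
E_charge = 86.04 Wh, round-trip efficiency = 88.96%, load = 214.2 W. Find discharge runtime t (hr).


Step 1: E_discharge = eta/100 * E_charge = 88.96/100 * 86.04 = 76.541 Wh
Step 2: t = E_discharge / P = 76.541 / 214.2 = 0.3573 hr

0.3573 hr


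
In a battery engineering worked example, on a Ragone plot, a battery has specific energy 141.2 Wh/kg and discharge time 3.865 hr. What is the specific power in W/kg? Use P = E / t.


P_specific = E / t = 141.2 / 3.865 = 36.53 W/kg

36.53 W/kg


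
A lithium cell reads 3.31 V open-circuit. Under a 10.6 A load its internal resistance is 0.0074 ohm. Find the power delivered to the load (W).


Step 1: V_terminal = OCV - I*R = 3.31 - 10.6 * 0.0074 = 3.2316 V
Step 2: P_out = V_terminal * I = 3.2316 * 10.6 = 34.25 W

34.25 W


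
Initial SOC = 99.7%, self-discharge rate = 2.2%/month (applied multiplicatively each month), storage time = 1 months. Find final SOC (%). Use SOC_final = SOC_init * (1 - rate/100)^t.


decay = (1 - 2.2/100)^1 = 0.978
SOC_final = 99.7 * 0.978 = 97.51%

97.51%


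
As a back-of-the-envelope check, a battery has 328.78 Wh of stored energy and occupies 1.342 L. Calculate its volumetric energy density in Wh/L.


ED = E / V = 328.78 / 1.342 = 245.0 Wh/L

245.0 Wh/L


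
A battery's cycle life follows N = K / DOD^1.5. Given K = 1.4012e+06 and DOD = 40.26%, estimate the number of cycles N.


DOD^1.5 = 255.45
N = K / DOD^1.5 = 1.4012e+06 / 255.45 = 5485

5485 cycles


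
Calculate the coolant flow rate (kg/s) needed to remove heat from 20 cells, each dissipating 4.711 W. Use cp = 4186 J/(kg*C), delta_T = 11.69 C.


Step 1: Total heat Q = 20 * 4.711 W = 94.22 W
Step 2: denom = cp * dT = 4186 * 11.69 = 48934
Step 3: m_dot = 94.22 / 48934 = 0.001925 kg/s

0.001925 kg/s


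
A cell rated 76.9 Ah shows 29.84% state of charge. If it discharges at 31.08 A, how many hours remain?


Step 1: remaining = SOC/100 * C_total = 29.84/100 * 76.9 = 22.947 Ah
Step 2: t = remaining / I = 22.947 / 31.08 = 0.7383 hr

0.7383 hr


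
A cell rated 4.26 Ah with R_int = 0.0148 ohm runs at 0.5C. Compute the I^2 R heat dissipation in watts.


Step 1: I = C_rate * capacity = 0.5 * 4.26 = 2.13 A
Step 2: Q = I^2 * R = 2.13^2 * 0.0148 = 4.5369 * 0.0148 = 0.06715 W

0.06715 W


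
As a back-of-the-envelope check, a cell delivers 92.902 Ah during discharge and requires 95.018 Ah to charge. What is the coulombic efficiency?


Coulombic efficiency = 92.902/95.018 * 100% = 97.77%

97.77%


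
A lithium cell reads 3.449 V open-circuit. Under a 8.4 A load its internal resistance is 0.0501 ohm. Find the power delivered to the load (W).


Step 1: V_terminal = OCV - I*R = 3.449 - 8.4 * 0.0501 = 3.0282 V
Step 2: P_out = V_terminal * I = 3.0282 * 8.4 = 25.44 W

25.44 W


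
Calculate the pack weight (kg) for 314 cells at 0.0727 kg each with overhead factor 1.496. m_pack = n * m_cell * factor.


m_pack = n * m_cell * overhead = 314 * 0.0727 * 1.496 = 34.15 kg

34.15 kg


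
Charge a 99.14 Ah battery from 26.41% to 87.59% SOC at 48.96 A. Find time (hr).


delta_Ah = 99.14 * (87.59 - 26.41) / 100 = 60.654 Ah
t = delta_Ah / I = 60.654 / 48.96 = 1.239 hr

1.239 hr


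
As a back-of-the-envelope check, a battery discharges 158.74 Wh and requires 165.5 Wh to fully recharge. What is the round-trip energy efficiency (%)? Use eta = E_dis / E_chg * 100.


Round-trip efficiency = 158.74/165.5 * 100% = 95.92%

95.92%


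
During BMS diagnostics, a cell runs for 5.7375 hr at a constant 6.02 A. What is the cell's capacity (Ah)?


C = I * t = 6.02 * 5.7375 = 34.54 Ah

34.54 Ah


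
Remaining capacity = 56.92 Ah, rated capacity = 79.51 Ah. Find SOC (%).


SOC% = 56.92 / 79.51 * 100 = 71.59%

71.59%


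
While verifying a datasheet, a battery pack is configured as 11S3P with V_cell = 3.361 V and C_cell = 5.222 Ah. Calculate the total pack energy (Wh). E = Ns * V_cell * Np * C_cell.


E = Ns * Vcell * Np * Ccell = 11 * 3.361 * 3 * 5.222 = 579.2 Wh

579.2 Wh


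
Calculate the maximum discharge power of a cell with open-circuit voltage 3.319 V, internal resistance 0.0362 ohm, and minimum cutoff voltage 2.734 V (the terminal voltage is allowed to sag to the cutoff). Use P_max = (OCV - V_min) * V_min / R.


P_max = (OCV - V_min) * V_min / R = (3.319 - 2.734) * 2.734 / 0.0362 = 0.585 * 2.734 / 0.0362 = 44.18 W

44.18 W


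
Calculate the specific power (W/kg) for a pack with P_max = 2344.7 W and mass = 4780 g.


Convert: m = 4780 g = 4.78 kg
SP = P / m = 2344.7 / 4.78 = 490.5 W/kg

490.5 W/kg


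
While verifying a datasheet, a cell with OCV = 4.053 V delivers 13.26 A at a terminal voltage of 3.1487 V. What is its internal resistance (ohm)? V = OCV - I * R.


R = (OCV - V) / I = (4.053 - 3.1487) / 13.26 = 0.06820 ohm

0.06820 ohm


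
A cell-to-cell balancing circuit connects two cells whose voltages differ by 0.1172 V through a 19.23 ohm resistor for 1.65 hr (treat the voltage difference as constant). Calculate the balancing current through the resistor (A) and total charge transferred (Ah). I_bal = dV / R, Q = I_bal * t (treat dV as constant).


First, Ohm's law: I_bal = 0.1172 V / 19.23 ohm = 0.0060946 A
Then Q = I * t = 0.0060946 A * 1.65 hr = 0.01006 Ah

I=0.0060946 A, Q=0.01006 Ah


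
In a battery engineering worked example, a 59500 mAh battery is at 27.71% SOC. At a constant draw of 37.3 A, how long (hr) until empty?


Convert: C_total = 59500 mAh = 59.5 Ah
Step 1: remaining = SOC/100 * C_total = 27.71/100 * 59.5 = 16.487 Ah
Step 2: t = remaining / I = 16.487 / 37.3 = 0.4420 hr

0.4420 hr


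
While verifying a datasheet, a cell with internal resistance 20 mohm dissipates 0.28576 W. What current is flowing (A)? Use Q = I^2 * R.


Convert: R = 20 mohm = 0.02 ohm
I = sqrt(Q / R) = sqrt(0.28576 / 0.02) = sqrt(14.288) = 3.780 A

3.780 A


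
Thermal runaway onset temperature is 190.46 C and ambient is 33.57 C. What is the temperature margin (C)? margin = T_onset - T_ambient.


Safety margin = 190.46 C - 33.57 C = 156.89 C

156.89 C


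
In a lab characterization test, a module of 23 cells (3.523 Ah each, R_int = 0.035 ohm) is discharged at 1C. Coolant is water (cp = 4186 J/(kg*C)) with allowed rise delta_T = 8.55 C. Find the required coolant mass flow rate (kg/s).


Step 1: I = 1 * 3.523 = 3.523 A
Step 2: Q_cell = I^2 * R = 3.523^2 * 0.035 = 0.4344 W
Step 3: Q_total = 23 * 0.4344 = 9.9912 W
Step 4: m_dot = Q_total / (cp * dT) = 9.9912 / (4186 * 8.55) = 2.792e-04 kg/s

2.792e-04 kg/s


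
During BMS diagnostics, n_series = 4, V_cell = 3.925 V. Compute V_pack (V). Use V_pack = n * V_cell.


V_pack = n * V_cell = 4 * 3.925 = 15.7 V

15.7 V


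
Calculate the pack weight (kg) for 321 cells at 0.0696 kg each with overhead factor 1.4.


m_pack = n * m_cell * overhead = 321 * 0.0696 * 1.4 = 31.28 kg

31.28 kg


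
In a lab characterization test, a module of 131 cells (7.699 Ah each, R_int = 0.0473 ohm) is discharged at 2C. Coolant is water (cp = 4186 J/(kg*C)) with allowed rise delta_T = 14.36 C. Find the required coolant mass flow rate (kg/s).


Step 1: I = 2 * 7.699 = 15.398 A
Step 2: Q_cell = I^2 * R = 15.398^2 * 0.0473 = 11.215 W
Step 3: Q_total = 131 * 11.215 = 1469.2 W
Step 4: m_dot = Q_total / (cp * dT) = 1469.2 / (4186 * 14.36) = 0.02444 kg/s

0.02444 kg/s


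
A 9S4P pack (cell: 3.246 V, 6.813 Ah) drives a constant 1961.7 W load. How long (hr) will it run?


Step 1: E_pack = Ns * V_cell * Np * C_cell = 9 * 3.246 * 4 * 6.813 = 796.14 Wh
Step 2: t = E_pack / P = 796.14 / 1961.7 = 0.4058 hr

0.4058 hr


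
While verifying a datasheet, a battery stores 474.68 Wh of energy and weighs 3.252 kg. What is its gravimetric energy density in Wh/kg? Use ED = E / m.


ED = E / m = 474.68 / 3.252 = 146.0 Wh/kg

146.0 Wh/kg


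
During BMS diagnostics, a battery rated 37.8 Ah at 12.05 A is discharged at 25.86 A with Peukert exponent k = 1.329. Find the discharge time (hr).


Step 1: t_rated = C / I_rated = 37.8 / 12.05 = 3.1369 hr
Step 2: ratio = 12.05 / 25.86 = 0.46597
Step 3: ratio^k = 0.46597^1.329 = 0.36245
Step 4: t = t_rated * ratio^k = 3.1369 * 0.36245 = 1.137 hr

1.137 hr


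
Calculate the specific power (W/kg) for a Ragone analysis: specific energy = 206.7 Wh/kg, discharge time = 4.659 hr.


P_specific = E / t = 206.7 / 4.659 = 44.37 W/kg

44.37 W/kg


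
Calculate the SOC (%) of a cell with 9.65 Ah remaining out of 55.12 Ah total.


SOC = (remaining / total) * 100 = (9.65 / 55.12) * 100 = 17.51%

17.51%


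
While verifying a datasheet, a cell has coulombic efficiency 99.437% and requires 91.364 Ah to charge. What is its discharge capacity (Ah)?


Q_dis = eta/100 * Q_chg = 99.437/100 * 91.364 = 90.85 Ah

90.85 Ah


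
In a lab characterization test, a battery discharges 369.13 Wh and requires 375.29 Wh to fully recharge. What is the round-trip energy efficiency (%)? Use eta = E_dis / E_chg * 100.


eta_e = E_dis / E_chg * 100 = 369.13 / 375.29 * 100 = 98.36%

98.36%


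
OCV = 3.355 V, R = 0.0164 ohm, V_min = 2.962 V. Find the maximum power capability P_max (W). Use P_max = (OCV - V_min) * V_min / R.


P_max = (OCV - V_min) * V_min / R = (3.355 - 2.962) * 2.962 / 0.0164 = 0.393 * 2.962 / 0.0164 = 70.98 W

70.98 W


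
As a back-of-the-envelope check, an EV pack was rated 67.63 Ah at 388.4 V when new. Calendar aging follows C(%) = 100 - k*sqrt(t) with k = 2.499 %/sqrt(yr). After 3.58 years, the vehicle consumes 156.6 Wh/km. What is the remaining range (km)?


Step 1: capacity retention = 100 - 2.499 * sqrt(3.58) = 100 - 2.499 * 1.8921 = 95.272%
Step 2: C_now = 67.63 * 95.272/100 = 64.432 Ah
Step 3: E_pack = V * C_now = 388.4 * 64.432 = 25025 Wh
Step 4: range = E_pack / consumption = 25025 / 156.6 = 159.8 km

159.8 km


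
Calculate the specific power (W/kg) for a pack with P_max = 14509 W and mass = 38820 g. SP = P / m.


Convert: m = 38820 g = 38.82 kg
Specific power = 14509 W / 38.82 kg = 373.8 W/kg

373.8 W/kg


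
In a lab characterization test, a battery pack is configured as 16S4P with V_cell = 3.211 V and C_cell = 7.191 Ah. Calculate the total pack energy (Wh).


E = Ns * Vcell * Np * Ccell = 16 * 3.211 * 4 * 7.191 = 1478 Wh

1478 Wh


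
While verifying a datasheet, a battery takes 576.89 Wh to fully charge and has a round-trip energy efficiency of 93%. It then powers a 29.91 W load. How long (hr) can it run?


Step 1: E_discharge = eta/100 * E_charge = 93/100 * 576.89 = 536.51 Wh
Step 2: t = E_discharge / P = 536.51 / 29.91 = 17.94 hr

17.94 hr


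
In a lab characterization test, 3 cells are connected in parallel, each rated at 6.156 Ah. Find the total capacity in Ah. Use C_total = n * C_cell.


Parallel capacities add: 3 * 6.156 Ah = 18.468 Ah

18.468 Ah


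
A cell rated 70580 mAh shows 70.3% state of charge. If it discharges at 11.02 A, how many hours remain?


Convert: C_total = 70580 mAh = 70.58 Ah
Step 1: remaining = SOC/100 * C_total = 70.3/100 * 70.58 = 49.618 Ah
Step 2: t = remaining / I = 49.618 / 11.02 = 4.503 hr

4.503 hr


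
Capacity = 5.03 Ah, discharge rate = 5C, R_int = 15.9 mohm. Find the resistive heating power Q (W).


Convert: R = 15.9 mohm = 0.0159 ohm
Step 1: I = C_rate * capacity = 5 * 5.03 = 25.15 A
Step 2: Q = I^2 * R = 25.15^2 * 0.0159 = 632.52 * 0.0159 = 10.06 W

10.06 W


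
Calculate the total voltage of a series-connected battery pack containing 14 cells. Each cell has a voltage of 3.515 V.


Series voltages add: 14 * 3.515 V = 49.21 V

49.21 V


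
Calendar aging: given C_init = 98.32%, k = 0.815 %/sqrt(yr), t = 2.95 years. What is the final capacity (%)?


Step 1: sqrt(2.95 yr) = 1.7176
Step 2: drop = 0.815 * 1.7176 = 1.3998
Step 3: C_final = 98.32 - 1.3998 = 96.92%

96.92%


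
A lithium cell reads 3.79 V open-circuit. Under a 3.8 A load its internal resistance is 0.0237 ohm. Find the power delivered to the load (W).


Step 1: V_terminal = OCV - I*R = 3.79 - 3.8 * 0.0237 = 3.6999 V
Step 2: P_out = V_terminal * I = 3.6999 * 3.8 = 14.06 W

14.06 W


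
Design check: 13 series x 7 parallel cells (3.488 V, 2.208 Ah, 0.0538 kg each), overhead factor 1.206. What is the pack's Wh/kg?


Step 1: V_pack = 13 * 3.488 = 45.344 V
Step 2: C_pack = 7 * 2.208 = 15.456 Ah
Step 3: E_pack = V_pack * C_pack = 45.344 * 15.456 = 700.84 Wh
Step 4: m_pack = 13 * 7 * 0.0538 * 1.206 = 5.9043 kg
Step 5: ED = E_pack / m_pack = 700.84 / 5.9043 = 118.7 Wh/kg

118.7 Wh/kg


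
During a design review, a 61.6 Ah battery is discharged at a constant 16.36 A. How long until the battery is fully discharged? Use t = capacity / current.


t = capacity / current = 61.6 / 16.36 = 3.765 hr

3.765 hr


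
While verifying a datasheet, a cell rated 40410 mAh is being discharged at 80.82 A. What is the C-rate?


Convert: capacity = 40410 mAh = 40.41 Ah
C_rate = I / capacity = 80.82 / 40.41 = 2C

2C


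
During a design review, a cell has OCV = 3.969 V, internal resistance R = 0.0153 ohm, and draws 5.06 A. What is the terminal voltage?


V = OCV - I*R = 3.969 - 5.06 * 0.0153 = 3.892 V

3.892 V


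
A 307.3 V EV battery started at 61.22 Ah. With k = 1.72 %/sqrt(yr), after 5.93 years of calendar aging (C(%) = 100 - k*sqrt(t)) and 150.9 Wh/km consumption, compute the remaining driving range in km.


Step 1: capacity retention = 100 - 1.72 * sqrt(5.93) = 100 - 1.72 * 2.4352 = 95.811%
Step 2: C_now = 61.22 * 95.811/100 = 58.655 Ah
Step 3: E_pack = V * C_now = 307.3 * 58.655 = 18025 Wh
Step 4: range = E_pack / consumption = 18025 / 150.9 = 119.4 km

119.4 km


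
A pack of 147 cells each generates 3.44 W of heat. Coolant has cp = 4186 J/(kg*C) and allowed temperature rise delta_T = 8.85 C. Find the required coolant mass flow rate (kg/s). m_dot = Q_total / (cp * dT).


Step 1: Total heat Q = 147 * 3.44 W = 505.68 W
Step 2: denom = cp * dT = 4186 * 8.85 = 37046
Step 3: m_dot = 505.68 / 37046 = 0.01365 kg/s

0.01365 kg/s


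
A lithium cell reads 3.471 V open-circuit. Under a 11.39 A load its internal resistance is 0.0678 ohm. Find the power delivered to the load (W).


Step 1: V_terminal = OCV - I*R = 3.471 - 11.39 * 0.0678 = 2.6988 V
Step 2: P_out = V_terminal * I = 2.6988 * 11.39 = 30.74 W

30.74 W


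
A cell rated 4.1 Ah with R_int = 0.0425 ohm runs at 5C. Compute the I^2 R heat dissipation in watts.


Step 1: I = C_rate * capacity = 5 * 4.1 = 20.5 A
Step 2: Q = I^2 * R = 20.5^2 * 0.0425 = 420.25 * 0.0425 = 17.86 W

17.86 W


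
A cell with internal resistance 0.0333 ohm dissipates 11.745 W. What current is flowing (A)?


I = sqrt(Q / R) = sqrt(11.745 / 0.0333) = sqrt(352.7) = 18.78 A

18.78 A


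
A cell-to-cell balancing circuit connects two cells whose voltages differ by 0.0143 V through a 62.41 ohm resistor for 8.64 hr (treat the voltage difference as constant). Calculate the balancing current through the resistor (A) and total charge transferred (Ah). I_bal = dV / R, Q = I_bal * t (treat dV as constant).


I_bal = dV / R = 0.0143 / 62.41 = 2.2913e-04 A
Q = I_bal * t = 2.2913e-04 * 8.64 = 0.001980 Ah

I=2.2913e-04 A, Q=0.001980 Ah


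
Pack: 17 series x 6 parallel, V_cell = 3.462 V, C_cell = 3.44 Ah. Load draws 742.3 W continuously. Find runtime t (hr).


Step 1: E_pack = Ns * V_cell * Np * C_cell = 17 * 3.462 * 6 * 3.44 = 1214.7 Wh
Step 2: t = E_pack / P = 1214.7 / 742.3 = 1.636 hr

1.636 hr


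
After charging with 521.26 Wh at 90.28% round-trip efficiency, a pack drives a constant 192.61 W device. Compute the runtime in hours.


Step 1: E_discharge = eta/100 * E_charge = 90.28/100 * 521.26 = 470.59 Wh
Step 2: t = E_discharge / P = 470.59 / 192.61 = 2.443 hr

2.443 hr
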